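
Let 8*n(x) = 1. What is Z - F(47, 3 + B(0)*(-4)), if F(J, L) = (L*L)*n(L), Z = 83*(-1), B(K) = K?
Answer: -673/8 ≈ -84.125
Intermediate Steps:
n(x) = 1/8 (n(x) = (1/8)*1 = 1/8)
Z = -83
F(J, L) = L**2/8 (F(J, L) = (L*L)*(1/8) = L**2*(1/8) = L**2/8)
Z - F(47, 3 + B(0)*(-4)) = -83 - (3 + 0*(-4))**2/8 = -83 - (3 + 0)**2/8 = -83 - 3**2/8 = -83 - 9/8 = -673/8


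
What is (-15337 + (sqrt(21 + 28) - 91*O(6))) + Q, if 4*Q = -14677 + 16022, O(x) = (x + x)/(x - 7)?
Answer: -55607/4 ≈ -13902.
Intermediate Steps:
O(x) = 2*x/(-7 + x) (O(x) = (2*x)/(-7 + x) = 2*x/(-7 + x))
Q = 1345/4 (Q = (-14677 + 16022)/4 = (1/4)*1345 = 1345/4 ≈ 336.25)
(-15337 + (sqrt(21 + 28) - 91*O(6))) + Q = (-15337 + (sqrt(21 + 28) - 182*6/(-7 + 6))) + 1345/4 = (-15337 + (sqrt(49) - 182*6/(-1))) + 1345/4 = (-15337 + (7 - 182*6*(-1))) + 1345/4 = (-15337 + (7 - 91*(-12))) + 1345/4 = (-15337 + (7 + 1092)) + 1345/4 = (-15337 + 1099) + 1345/4 = -14238 + 1345/4 = -55607/4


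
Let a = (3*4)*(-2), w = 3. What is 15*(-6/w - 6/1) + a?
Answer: -144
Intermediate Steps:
a = -24 (a = 12*(-2) = -24)
15*(-6/w - 6/1) + a = 15*(-6/3 - 6/1) - 24 = 15*(-6*1/3 - 6*1) - 24 = 15*(-2 - 6) - 24 = 15*(-8) - 24 = -120 - 24 = -144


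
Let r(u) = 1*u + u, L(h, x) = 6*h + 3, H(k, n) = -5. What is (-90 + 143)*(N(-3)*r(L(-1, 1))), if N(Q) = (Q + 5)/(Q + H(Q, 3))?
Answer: 159/2 ≈ 79.500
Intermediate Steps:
L(h, x) = 3 + 6*h
r(u) = 2*u (r(u) = u + u = 2*u)
N(Q) = (5 + Q)/(-5 + Q) (N(Q) = (Q + 5)/(Q - 5) = (5 + Q)/(-5 + Q))
(-90 + 143)*(N(-3)*r(L(-1, 1))) = (-90 + 143)*(((5 - 3)/(-5 - 3))*(2*(3 + 6*(-1)))) = 53*((2/(-8))*(2*(3 - 6))) = 53*((-⅛*2)*(2*(-3))) = 53*(-¼*(-6)) = 53*(3/2) = 159/2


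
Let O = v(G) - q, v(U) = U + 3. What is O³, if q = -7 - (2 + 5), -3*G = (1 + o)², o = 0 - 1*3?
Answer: 103823/27 ≈ 3845.3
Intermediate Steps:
o = -3 (o = 0 - 3 = -3)
G = -4/3 (G = -(1 - 3)²/3 = -⅓*(-2)² = -⅓*4 = -4/3 ≈ -1.3333)
q = -14 (q = -7 - 1*7 = -7 - 7 = -14)
v(U) = 3 + U
O = 47/3 (O = (3 - 4/3) - 1*(-14) = 5/3 + 14 = 47/3 ≈ 15.667)
O³ = (47/3)³ = 103823/27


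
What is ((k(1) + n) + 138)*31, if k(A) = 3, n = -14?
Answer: 3937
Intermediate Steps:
((k(1) + n) + 138)*31 = ((3 - 14) + 138)*31 = (-11 + 138)*31 = 127*31 = 3937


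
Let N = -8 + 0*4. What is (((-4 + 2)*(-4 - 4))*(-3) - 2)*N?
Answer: 400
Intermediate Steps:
N = -8 (N = -8 + 0 = -8)
(((-4 + 2)*(-4 - 4))*(-3) - 2)*N = (((-4 + 2)*(-4 - 4))*(-3) - 2)*(-8) = (-2*(-8)*(-3) - 2)*(-8) = (16*(-3) - 2)*(-8) = (-48 - 2)*(-8) = -50*(-8) = 400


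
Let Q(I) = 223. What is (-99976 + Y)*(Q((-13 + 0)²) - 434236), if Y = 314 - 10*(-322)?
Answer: 41857081746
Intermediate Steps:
Y = 3534 (Y = 314 + 3220 = 3534)
(-99976 + Y)*(Q((-13 + 0)²) - 434236) = (-99976 + 3534)*(223 - 434236) = -96442*(-434013) = 41857081746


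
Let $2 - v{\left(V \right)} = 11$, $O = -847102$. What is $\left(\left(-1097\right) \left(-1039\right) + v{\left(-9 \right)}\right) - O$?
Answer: $1986876$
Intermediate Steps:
$v{\left(V \right)} = -9$ ($v{\left(V \right)} = 2 - 11 = -9$)
$\left(\left(-1097\right) \left(-1039\right) + v{\left(-9 \right)}\right) - O = \left(\left(-1097\right) \left(-1039\right) - 9\right) - -847102 = \left(1139783 - 9\right) + 847102 = 1139774 + 847102 = 1986876$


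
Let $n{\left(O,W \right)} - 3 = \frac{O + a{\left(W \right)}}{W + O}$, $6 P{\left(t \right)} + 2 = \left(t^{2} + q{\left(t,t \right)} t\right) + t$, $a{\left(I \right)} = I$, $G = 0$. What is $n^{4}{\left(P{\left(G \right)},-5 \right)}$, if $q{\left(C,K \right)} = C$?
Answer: $256$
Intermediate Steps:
$P{\left(t \right)} = - \frac{1}{3} + \frac{t^{2}}{3} + \frac{t}{6}$ ($P{\left(t \right)} = - \frac{1}{3} + \frac{\left(t^{2} + t t\right) + t}{6} = - \frac{1}{3} + \frac{\left(t^{2} + t^{2}\right) + t}{6} = - \frac{1}{3} + \frac{2 t^{2} + t}{6} = - \frac{1}{3} + \frac{t + 2 t^{2}}{6} = - \frac{1}{3} + \left(\frac{t^{2}}{3} + \frac{t}{6}\right) = - \frac{1}{3} + \frac{t^{2}}{3} + \frac{t}{6}$)
$n{\left(O,W \right)} = 4$ ($n{\left(O,W \right)} = 3 + \frac{O + W}{W + O} = 3 + \frac{O + W}{O + W} = 3 + 1 = 4$)
$n^{4}{\left(P{\left(G \right)},-5 \right)} = 4^{4} = 256$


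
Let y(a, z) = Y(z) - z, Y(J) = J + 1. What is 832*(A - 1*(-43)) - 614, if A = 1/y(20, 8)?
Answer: 35994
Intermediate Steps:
Y(J) = 1 + J
y(a, z) = 1 (y(a, z) = (1 + z) - z = 1)
A = 1 (A = 1/1 = 1)
832*(A - 1*(-43)) - 614 = 832*(1 - 1*(-43)) - 614 = 832*(1 + 43) - 614 = 832*44 - 614 = 36608 - 614 = 35994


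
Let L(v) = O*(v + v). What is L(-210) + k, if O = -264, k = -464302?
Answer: -353422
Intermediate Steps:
L(v) = -528*v (L(v) = -264*(v + v) = -528*v)
L(-210) + k = -528*(-210) - 464302 = 110880 - 464302 = -353422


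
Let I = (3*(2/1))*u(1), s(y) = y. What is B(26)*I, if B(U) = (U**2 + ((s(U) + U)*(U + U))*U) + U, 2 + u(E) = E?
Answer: -426036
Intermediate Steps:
u(E) = -2 + E
I = -6 (I = (3*(2/1))*(-2 + 1) = (3*(2*1))*(-1) = (3*2)*(-1) = 6*(-1) = -6)
B(U) = U + U**2 + 4*U**3 (B(U) = (U**2 + ((U + U)*(U + U))*U) + U = (U**2 + ((2*U)*(2*U))*U) + U = (U**2 + (4*U**2)*U) + U = (U**2 + 4*U**3) + U = U + U**2 + 4*U**3)
B(26)*I = (26*(1 + 26 + 4*26**2))*(-6) = (26*(1 + 26 + 4*676))*(-6) = (26*(1 + 26 + 2704))*(-6) = (26*2731)*(-6) = 71006*(-6) = -426036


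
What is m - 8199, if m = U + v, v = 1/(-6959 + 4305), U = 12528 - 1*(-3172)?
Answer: 19907653/2654 ≈ 7501.0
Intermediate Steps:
U = 15700 (U = 12528 + 3172 = 15700)
v = -1/2654 (v = 1/(-2654) = -1/2654 ≈ -0.00037679)
m = 41667799/2654 (m = 15700 - 1/2654 = 41667799/2654 ≈ 15700.)
m - 8199 = 41667799/2654 - 8199 = 19907653/2654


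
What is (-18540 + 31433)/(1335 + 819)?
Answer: 12893/2154 ≈ 5.9856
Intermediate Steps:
(-18540 + 31433)/(1335 + 819) = 12893/2154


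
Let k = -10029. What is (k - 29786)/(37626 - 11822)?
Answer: -39815/25804 ≈ -1.5430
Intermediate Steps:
(k - 29786)/(37626 - 11822) = (-10029 - 29786)/(37626 - 11822) = -39815/25804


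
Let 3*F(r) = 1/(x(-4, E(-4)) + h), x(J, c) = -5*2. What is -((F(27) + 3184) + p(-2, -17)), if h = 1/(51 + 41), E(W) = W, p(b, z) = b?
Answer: -8772682/2757 ≈ -3182.0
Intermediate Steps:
x(J, c) = -10
h = 1/92 ≈ 0.010870
F(r) = -92/2757 (F(r) = 1/(3*(-10 + 1/92)) = 1/(3*(-919/92)) = (⅓)*(-92/919) = -92/2757)
-((F(27) + 3184) + p(-2, -17)) = -((-92/2757 + 3184) - 2) = -(8778196/2757 - 2) = -1*8772682/2757 = -8772682/2757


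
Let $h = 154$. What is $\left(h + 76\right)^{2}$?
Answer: $52900$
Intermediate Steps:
$\left(h + 76\right)^{2} = \left(154 + 76\right)^{2} = 230^{2} = 52900$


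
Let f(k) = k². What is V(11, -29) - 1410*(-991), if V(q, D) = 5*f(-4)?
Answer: 1397390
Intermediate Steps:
V(q, D) = 80 (V(q, D) = 5*(-4)² = 5*16 = 80)
V(11, -29) - 1410*(-991) = 80 - 1410*(-991) = 80 + 1397310 = 1397390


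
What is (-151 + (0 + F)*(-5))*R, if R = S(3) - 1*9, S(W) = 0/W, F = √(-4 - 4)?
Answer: 1359 + 90*I*√2 ≈ 1359.0 + 127.28*I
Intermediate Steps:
F = 2*I*√2 (F = √(-8) = 2*I*√2 ≈ 2.8284*I)
S(W) = 0
R = -9 (R = 0 - 1*9 = 0 - 9 = -9)
(-151 + (0 + F)*(-5))*R = (-151 + (0 + 2*I*√2)*(-5))*(-9) = (-151 + (2*I*√2)*(-5))*(-9) = (-151 - 10*I*√2)*(-9) = 1359 + 90*I*√2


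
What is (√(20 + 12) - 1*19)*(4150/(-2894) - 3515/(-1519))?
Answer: -36751320/2197993 + 7737120*√2/2197993 ≈ -11.742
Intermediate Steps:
(√(20 + 12) - 1*19)*(4150/(-2894) - 3515/(-1519)) = (√32 - 19)*(4150*(-1/2894) - 3515*(-1/1519)) = (4*√2 - 19)*(-2075/1447 + 3515/1519) = (-19 + 4*√2)*(1934280/2197993) = -36751320/2197993 + 7737120*√2/2197993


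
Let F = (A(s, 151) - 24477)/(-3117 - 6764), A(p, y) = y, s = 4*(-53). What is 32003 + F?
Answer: 316245969/9881 ≈ 32005.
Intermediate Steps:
s = -212
F = 24326/9881 (F = (151 - 24477)/(-3117 - 6764) = -24326/(-9881) = -24326*(-1/9881) = 24326/9881 ≈ 2.4619)
32003 + F = 32003 + 24326/9881 = 316245969/9881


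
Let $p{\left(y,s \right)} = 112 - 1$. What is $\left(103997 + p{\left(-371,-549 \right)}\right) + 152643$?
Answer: $256751$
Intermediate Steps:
$p{\left(y,s \right)} = 111$ ($p{\left(y,s \right)} = 112 - 1 = 111$)
$\left(103997 + p{\left(-371,-549 \right)}\right) + 152643 = \left(103997 + 111\right) + 152643 = 104108 + 152643 = 256751$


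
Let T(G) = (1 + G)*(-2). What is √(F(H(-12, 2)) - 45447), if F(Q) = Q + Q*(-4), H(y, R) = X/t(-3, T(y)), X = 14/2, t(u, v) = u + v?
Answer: 3*I*√1822974/19 ≈ 213.19*I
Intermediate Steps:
T(G) = -2 - 2*G
X = 7 (X = 14*(½) = 7)
H(y, R) = 7/(-5 - 2*y) (H(y, R) = 7/(-3 + (-2 - 2*y)) = 7/(-5 - 2*y))
F(Q) = -3*Q (F(Q) = Q - 4*Q = -3*Q)
√(F(H(-12, 2)) - 45447) = √(-(-21)/(5 + 2*(-12)) - 45447) = √(-(-21)/(5 - 24) - 45447) = √(-(-21)/(-19) - 45447) = √(-(-21)*(-1)/19 - 45447) = √(-3*7/19 - 45447) = √(-21/19 - 45447) = √(-863514/19) = 3*I*√1822974/19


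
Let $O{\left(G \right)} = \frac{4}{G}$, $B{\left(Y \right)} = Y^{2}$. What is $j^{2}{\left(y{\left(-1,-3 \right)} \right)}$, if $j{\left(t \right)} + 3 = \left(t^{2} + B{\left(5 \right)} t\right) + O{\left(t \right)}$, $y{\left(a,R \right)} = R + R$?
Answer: $\frac{124609}{9} \approx 13845.0$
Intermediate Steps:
$y{\left(a,R \right)} = 2 R$
$j{\left(t \right)} = -3 + t^{2} + \frac{4}{t} + 25 t$ ($j{\left(t \right)} = -3 + \left(\left(t^{2} + 5^{2} t\right) + \frac{4}{t}\right) = -3 + \left(\left(t^{2} + 25 t\right) + \frac{4}{t}\right) = -3 + \left(t^{2} + \frac{4}{t} + 25 t\right) = -3 + t^{2} + \frac{4}{t} + 25 t$)
$j^{2}{\left(y{\left(-1,-3 \right)} \right)} = \left(-3 + \left(2 \left(-3\right)\right)^{2} + \frac{4}{2 \left(-3\right)} + 25 \cdot 2 \left(-3\right)\right)^{2} = \left(-3 + \left(-6\right)^{2} + \frac{4}{-6} + 25 \left(-6\right)\right)^{2} = \left(-3 + 36 + 4 \left(- \frac{1}{6}\right) - 150\right)^{2} = \left(-3 + 36 - \frac{2}{3} - 150\right)^{2} = \left(- \frac{353}{3}\right)^{2} = \frac{124609}{9}$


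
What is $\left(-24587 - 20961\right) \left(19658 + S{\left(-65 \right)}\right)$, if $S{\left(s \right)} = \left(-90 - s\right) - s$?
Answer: $-897204504$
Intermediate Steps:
$S{\left(s \right)} = -90 - 2 s$
$\left(-24587 - 20961\right) \left(19658 + S{\left(-65 \right)}\right) = \left(-24587 - 20961\right) \left(19658 - -40\right) = - 45548 \left(19658 + \left(-90 + 130\right)\right) = - 45548 \left(19658 + 40\right) = \left(-45548\right) 19698 = -897204504$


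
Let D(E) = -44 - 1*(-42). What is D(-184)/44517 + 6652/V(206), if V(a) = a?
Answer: 148063336/4585251 ≈ 32.291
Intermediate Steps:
D(E) = -2 (D(E) = -44 + 42 = -2)
D(-184)/44517 + 6652/V(206) = -2/44517 + 6652/206 = -2*1/44517 + 6652*(1/206) = -2/44517 + 3326/103 = 148063336/4585251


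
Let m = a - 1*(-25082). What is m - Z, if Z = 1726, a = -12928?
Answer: 10428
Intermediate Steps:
m = 12154 (m = -12928 - 1*(-25082) = -12928 + 25082 = 12154)
m - Z = 12154 - 1*1726 = 12154 - 1726 = 10428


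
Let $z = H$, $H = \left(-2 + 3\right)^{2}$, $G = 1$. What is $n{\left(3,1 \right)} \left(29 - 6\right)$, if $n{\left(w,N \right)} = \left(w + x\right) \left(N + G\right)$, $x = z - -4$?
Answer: $368$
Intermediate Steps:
$H = 1$ ($H = 1^{2} = 1$)
$z = 1$
$x = 5$ ($x = 1 - -4 = 1 + 4 = 5$)
$n{\left(w,N \right)} = \left(1 + N\right) \left(5 + w\right)$ ($n{\left(w,N \right)} = \left(w + 5\right) \left(N + 1\right) = \left(5 + w\right) \left(1 + N\right) = \left(1 + N\right) \left(5 + w\right)$)
$n{\left(3,1 \right)} \left(29 - 6\right) = \left(5 + 3 + 5 \cdot 1 + 1 \cdot 3\right) \left(29 - 6\right) = \left(5 + 3 + 5 + 3\right) 23 = 16 \cdot 23 = 368$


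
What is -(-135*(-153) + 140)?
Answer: -20795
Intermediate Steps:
-(-135*(-153) + 140) = -(20655 + 140) = -1*20795 = -20795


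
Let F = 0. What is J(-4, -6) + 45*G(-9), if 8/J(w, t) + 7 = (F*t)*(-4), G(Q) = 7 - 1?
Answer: 1882/7 ≈ 268.86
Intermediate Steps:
G(Q) = 6
J(w, t) = -8/7 (J(w, t) = 8/(-7 + (0*t)*(-4)) = 8/(-7 + 0*(-4)) = 8/(-7 + 0) = 8/(-7) = 8*(-1/7) = -8/7)
J(-4, -6) + 45*G(-9) = -8/7 + 45*6 = -8/7 + 270 = 1882/7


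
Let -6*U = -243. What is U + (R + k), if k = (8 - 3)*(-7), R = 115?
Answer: 241/2 ≈ 120.50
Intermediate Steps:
k = -35 (k = 5*(-7) = -35)
U = 81/2 (U = -⅙*(-243) = 81/2 ≈ 40.500)
U + (R + k) = 81/2 + (115 - 35) = 81/2 + 80 = 241/2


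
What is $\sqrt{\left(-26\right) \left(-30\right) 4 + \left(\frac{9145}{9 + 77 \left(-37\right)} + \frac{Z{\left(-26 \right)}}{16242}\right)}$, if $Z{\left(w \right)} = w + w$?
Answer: $\frac{\sqrt{16579116890776506}}{2306364} \approx 55.828$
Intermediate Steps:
$Z{\left(w \right)} = 2 w$
$\sqrt{\left(-26\right) \left(-30\right) 4 + \left(\frac{9145}{9 + 77 \left(-37\right)} + \frac{Z{\left(-26 \right)}}{16242}\right)} = \sqrt{\left(-26\right) \left(-30\right) 4 + \left(\frac{9145}{9 + 77 \left(-37\right)} + \frac{2 \left(-26\right)}{16242}\right)} = \sqrt{780 \cdot 4 + \left(\frac{9145}{9 - 2849} - \frac{26}{8121}\right)} = \sqrt{3120 + \left(\frac{9145}{-2840} - \frac{26}{8121}\right)} = \sqrt{3120 + \left(9145 \left(- \frac{1}{2840}\right) - \frac{26}{8121}\right)} = \sqrt{3120 - \frac{14868077}{4612728}} = \sqrt{\frac{14376843283}{4612728}} = \frac{\sqrt{16579116890776506}}{2306364}$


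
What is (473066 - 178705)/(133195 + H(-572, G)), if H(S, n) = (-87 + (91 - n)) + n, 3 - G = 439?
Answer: 294361/133199 ≈ 2.2099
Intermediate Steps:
G = -436 (G = 3 - 1*439 = 3 - 439 = -436)
H(S, n) = 4 (H(S, n) = (4 - n) + n = 4)
(473066 - 178705)/(133195 + H(-572, G)) = (473066 - 178705)/(133195 + 4) = 294361/133199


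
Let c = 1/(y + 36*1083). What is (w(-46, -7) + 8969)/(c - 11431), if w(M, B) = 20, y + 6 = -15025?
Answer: -2419657/3076994 ≈ -0.78637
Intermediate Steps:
y = -15031 (y = -6 - 15025 = -15031)
c = 1/23957 (c = 1/(-15031 + 36*1083) = 1/(-15031 + 38988) = 1/23957 ≈ 4.1741e-5)
(w(-46, -7) + 8969)/(c - 11431) = (20 + 8969)/(1/23957 - 11431) = 8989/(-273852466/23957) = 8989*(-23957/273852466) = -2419657/3076994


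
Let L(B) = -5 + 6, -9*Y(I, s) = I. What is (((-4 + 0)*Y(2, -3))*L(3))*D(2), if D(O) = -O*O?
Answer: -32/9 ≈ -3.5556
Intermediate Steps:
Y(I, s) = -I/9
L(B) = 1
D(O) = -O²
(((-4 + 0)*Y(2, -3))*L(3))*D(2) = (((-4 + 0)*(-⅑*2))*1)*(-1*2²) = (-4*(-2/9)*1)*(-1*4) = ((8/9)*1)*(-4) = (8/9)*(-4) = -32/9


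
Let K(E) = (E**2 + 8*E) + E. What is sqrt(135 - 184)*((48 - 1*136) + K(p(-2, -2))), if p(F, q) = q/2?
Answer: -672*I ≈ -672.0*I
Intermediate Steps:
p(F, q) = q/2 (p(F, q) = q*(1/2) = q/2)
K(E) = E**2 + 9*E
sqrt(135 - 184)*((48 - 1*136) + K(p(-2, -2))) = sqrt(135 - 184)*((48 - 1*136) + ((1/2)*(-2))*(9 + (1/2)*(-2))) = sqrt(-49)*((48 - 136) - (9 - 1)) = (7*I)*(-88 - 1*8) = (7*I)*(-88 - 8) = (7*I)*(-96) = -672*I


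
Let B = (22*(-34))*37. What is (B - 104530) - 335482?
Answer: -467688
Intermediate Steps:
B = -27676 (B = -748*37 = -27676)
(B - 104530) - 335482 = (-27676 - 104530) - 335482 = -132206 - 335482 = -467688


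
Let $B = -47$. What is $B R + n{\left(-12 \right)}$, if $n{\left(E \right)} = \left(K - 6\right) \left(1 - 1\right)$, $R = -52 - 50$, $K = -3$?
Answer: $4794$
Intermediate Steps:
$R = -102$ ($R = -52 - 50 = -102$)
$n{\left(E \right)} = 0$ ($n{\left(E \right)} = \left(-3 - 6\right) \left(1 - 1\right) = \left(-9\right) 0 = 0$)
$B R + n{\left(-12 \right)} = \left(-47\right) \left(-102\right) + 0 = 4794 + 0 = 4794$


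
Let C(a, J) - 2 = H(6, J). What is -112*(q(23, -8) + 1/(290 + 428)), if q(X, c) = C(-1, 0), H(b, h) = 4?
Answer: -241304/359 ≈ -672.16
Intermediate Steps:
C(a, J) = 6 (C(a, J) = 2 + 4 = 6)
q(X, c) = 6
-112*(q(23, -8) + 1/(290 + 428)) = -112*(6 + 1/(290 + 428)) = -112*(6 + 1/718) = -112*4309/718 = -241304/359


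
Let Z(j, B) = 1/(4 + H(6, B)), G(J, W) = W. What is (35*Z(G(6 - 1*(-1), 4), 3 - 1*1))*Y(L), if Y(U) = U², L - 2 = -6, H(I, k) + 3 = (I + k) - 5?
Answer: 140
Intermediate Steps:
H(I, k) = -8 + I + k (H(I, k) = -3 + ((I + k) - 5) = -3 + (-5 + I + k) = -8 + I + k)
L = -4 (L = 2 - 6 = -4)
Z(j, B) = 1/(2 + B) (Z(j, B) = 1/(4 + (-8 + 6 + B)) = 1/(4 + (-2 + B)) = 1/(2 + B))
(35*Z(G(6 - 1*(-1), 4), 3 - 1*1))*Y(L) = (35/(2 + (3 - 1*1)))*(-4)² = (35/(2 + (3 - 1)))*16 = (35/(2 + 2))*16 = (35/4)*16 = 140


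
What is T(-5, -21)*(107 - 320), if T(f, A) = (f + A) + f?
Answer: 6603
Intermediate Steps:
T(f, A) = A + 2*f (T(f, A) = (A + f) + f = A + 2*f)
T(-5, -21)*(107 - 320) = (-21 + 2*(-5))*(107 - 320) = (-21 - 10)*(-213) = -31*(-213) = 6603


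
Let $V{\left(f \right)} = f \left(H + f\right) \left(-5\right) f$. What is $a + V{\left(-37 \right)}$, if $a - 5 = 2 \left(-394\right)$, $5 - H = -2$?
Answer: $204567$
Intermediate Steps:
$H = 7$ ($H = 5 - -2 = 5 + 2 = 7$)
$V{\left(f \right)} = f^{2} \left(-35 - 5 f\right)$ ($V{\left(f \right)} = f \left(7 + f\right) \left(-5\right) f = f \left(-35 - 5 f\right) f = f f \left(-35 - 5 f\right) = f^{2} \left(-35 - 5 f\right)$)
$a = -783$ ($a = 5 + 2 \left(-394\right) = 5 - 788 = -783$)
$a + V{\left(-37 \right)} = -783 + 5 \left(-37\right)^{2} \left(-7 - -37\right) = -783 + 5 \cdot 1369 \left(-7 + 37\right) = -783 + 5 \cdot 1369 \cdot 30 = -783 + 205350 = 204567$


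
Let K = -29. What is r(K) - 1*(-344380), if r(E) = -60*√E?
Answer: 344380 - 60*I*√29 ≈ 3.4438e+5 - 323.11*I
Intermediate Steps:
r(K) - 1*(-344380) = -60*I*√29 - 1*(-344380) = -60*I*√29 + 344380 = 344380 - 60*I*√29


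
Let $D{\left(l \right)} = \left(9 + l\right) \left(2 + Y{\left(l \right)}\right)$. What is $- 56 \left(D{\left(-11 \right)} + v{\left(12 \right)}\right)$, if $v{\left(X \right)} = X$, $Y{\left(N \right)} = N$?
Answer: $-1680$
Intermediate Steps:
$D{\left(l \right)} = \left(2 + l\right) \left(9 + l\right)$ ($D{\left(l \right)} = \left(9 + l\right) \left(2 + l\right) = \left(2 + l\right) \left(9 + l\right)$)
$- 56 \left(D{\left(-11 \right)} + v{\left(12 \right)}\right) = - 56 \left(\left(18 + \left(-11\right)^{2} + 11 \left(-11\right)\right) + 12\right) = - 56 \left(\left(18 + 121 - 121\right) + 12\right) = - 56 \left(18 + 12\right) = \left(-56\right) 30 = -1680$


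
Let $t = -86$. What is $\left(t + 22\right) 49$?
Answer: $-3136$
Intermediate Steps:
$\left(t + 22\right) 49 = \left(-86 + 22\right) 49 = \left(-64\right) 49 = -3136$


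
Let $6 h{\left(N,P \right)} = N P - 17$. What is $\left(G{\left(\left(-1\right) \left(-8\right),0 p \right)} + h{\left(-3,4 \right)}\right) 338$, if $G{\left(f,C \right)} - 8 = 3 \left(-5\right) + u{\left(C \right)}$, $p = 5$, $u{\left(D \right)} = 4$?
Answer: $- \frac{7943}{3} \approx -2647.7$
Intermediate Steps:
$G{\left(f,C \right)} = -3$ ($G{\left(f,C \right)} = 8 + \left(3 \left(-5\right) + 4\right) = 8 + \left(-15 + 4\right) = 8 - 11 = -3$)
$h{\left(N,P \right)} = - \frac{17}{6} + \frac{N P}{6}$ ($h{\left(N,P \right)} = \frac{N P - 17}{6} = \frac{-17 + N P}{6} = - \frac{17}{6} + \frac{N P}{6}$)
$\left(G{\left(\left(-1\right) \left(-8\right),0 p \right)} + h{\left(-3,4 \right)}\right) 338 = \left(-3 - \left(\frac{17}{6} + \frac{1}{2} \cdot 4\right)\right) 338 = \left(-3 - \frac{29}{6}\right) 338 = \left(- \frac{47}{6}\right) 338 = - \frac{7943}{3}$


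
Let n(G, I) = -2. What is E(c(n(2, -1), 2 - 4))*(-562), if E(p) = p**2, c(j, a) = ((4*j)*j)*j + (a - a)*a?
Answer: -575488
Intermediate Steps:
c(j, a) = 4*j**3 (c(j, a) = (4*j**2)*j + 0*a = 4*j**3 + 0 = 4*j**3)
E(c(n(2, -1), 2 - 4))*(-562) = (4*(-2)**3)**2*(-562) = (4*(-8))**2*(-562) = (-32)**2*(-562) = 1024*(-562) = -575488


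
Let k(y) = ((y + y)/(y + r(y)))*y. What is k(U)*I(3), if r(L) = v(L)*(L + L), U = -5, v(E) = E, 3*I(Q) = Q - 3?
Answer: 0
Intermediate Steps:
I(Q) = -1 + Q/3 (I(Q) = (Q - 3)/3 = (-3 + Q)/3 = -1 + Q/3)
r(L) = 2*L**2 (r(L) = L*(L + L) = L*(2*L) = 2*L**2)
k(y) = 2*y**2/(y + 2*y**2) (k(y) = ((y + y)/(y + 2*y**2))*y = ((2*y)/(y + 2*y**2))*y = (2*y/(y + 2*y**2))*y = 2*y**2/(y + 2*y**2))
k(U)*I(3) = (2*(-5)/(1 + 2*(-5)))*(-1 + (1/3)*3) = (2*(-5)/(1 - 10))*(-1 + 1) = (2*(-5)/(-9))*0 = (2*(-5)*(-1/9))*0 = (10/9)*0 = 0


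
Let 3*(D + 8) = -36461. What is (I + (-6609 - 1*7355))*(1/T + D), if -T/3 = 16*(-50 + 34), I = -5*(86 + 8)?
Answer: 67407927503/384 ≈ 1.7554e+8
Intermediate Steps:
I = -470 (I = -5*94 = -470)
D = -36485/3 (D = -8 + (⅓)*(-36461) = -8 - 36461/3 = -36485/3 ≈ -12162.)
T = 768 (T = -48*(-50 + 34) = -48*(-16) = -3*(-256) = 768)
(I + (-6609 - 1*7355))*(1/T + D) = (-470 + (-6609 - 1*7355))*(1/768 - 36485/3) = (-470 + (-6609 - 7355))*(1/768 - 36485/3) = (-470 - 13964)*(-9340159/768) = -14434*(-9340159/768) = 67407927503/384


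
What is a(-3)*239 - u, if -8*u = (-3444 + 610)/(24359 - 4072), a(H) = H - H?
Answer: -1417/81148 ≈ -0.017462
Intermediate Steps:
a(H) = 0
u = 1417/81148 (u = -(-3444 + 610)/(8*(24359 - 4072)) = -(-1417)/(4*20287) = -1/8*(-2834/20287) = 1417/81148 ≈ 0.017462)
a(-3)*239 - u = 0*239 - 1*1417/81148 = 0 - 1417/81148 = -1417/81148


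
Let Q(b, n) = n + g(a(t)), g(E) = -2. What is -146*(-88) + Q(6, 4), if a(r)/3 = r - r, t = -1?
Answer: 12850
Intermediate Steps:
a(r) = 0 (a(r) = 3*(r - r) = 3*0 = 0)
Q(b, n) = -2 + n (Q(b, n) = n - 2 = -2 + n)
-146*(-88) + Q(6, 4) = -146*(-88) + (-2 + 4) = 12848 + 2 = 12850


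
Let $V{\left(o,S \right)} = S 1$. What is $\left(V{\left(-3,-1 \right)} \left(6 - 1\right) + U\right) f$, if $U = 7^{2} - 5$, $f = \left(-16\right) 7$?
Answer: $-4368$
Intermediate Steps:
$V{\left(o,S \right)} = S$
$f = -112$
$U = 44$ ($U = 49 - 5 = 44$)
$\left(V{\left(-3,-1 \right)} \left(6 - 1\right) + U\right) f = \left(- (6 - 1) + 44\right) \left(-112\right) = \left(\left(-1\right) 5 + 44\right) \left(-112\right) = \left(-5 + 44\right) \left(-112\right) = 39 \left(-112\right) = -4368$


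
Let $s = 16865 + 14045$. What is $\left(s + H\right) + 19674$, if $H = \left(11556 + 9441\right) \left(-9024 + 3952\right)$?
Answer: $-106446200$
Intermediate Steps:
$H = -106496784$ ($H = 20997 \left(-5072\right) = -106496784$)
$s = 30910$
$\left(s + H\right) + 19674 = \left(30910 - 106496784\right) + 19674 = -106465874 + 19674 = -106446200$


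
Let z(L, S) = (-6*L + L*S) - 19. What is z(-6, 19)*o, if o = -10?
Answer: 970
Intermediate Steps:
z(L, S) = -19 - 6*L + L*S
z(-6, 19)*o = (-19 - 6*(-6) - 6*19)*(-10) = (-19 + 36 - 114)*(-10) = -97*(-10) = 970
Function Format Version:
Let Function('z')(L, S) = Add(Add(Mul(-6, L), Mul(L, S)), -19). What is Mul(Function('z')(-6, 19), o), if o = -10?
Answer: 970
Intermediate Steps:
Function('z')(L, S) = Add(-19, Mul(-6, L), Mul(L, S))
Mul(Function('z')(-6, 19), o) = Mul(Add(-19, Mul(-6, -6), Mul(-6, 19)), -10) = Mul(Add(-19, 36, -114), -10) = Mul(-97, -10) = 970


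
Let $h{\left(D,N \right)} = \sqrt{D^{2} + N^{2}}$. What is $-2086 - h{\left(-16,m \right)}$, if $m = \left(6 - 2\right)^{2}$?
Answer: $-2086 - 16 \sqrt{2} \approx -2108.6$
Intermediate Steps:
$m = 16$ ($m = 4^{2} = 16$)
$-2086 - h{\left(-16,m \right)} = -2086 - \sqrt{\left(-16\right)^{2} + 16^{2}} = -2086 - \sqrt{256 + 256} = -2086 - \sqrt{512} = -2086 - 16 \sqrt{2}$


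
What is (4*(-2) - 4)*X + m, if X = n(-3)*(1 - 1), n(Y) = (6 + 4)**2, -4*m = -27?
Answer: 27/4 ≈ 6.7500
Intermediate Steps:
m = 27/4 (m = -1/4*(-27) = 27/4 ≈ 6.7500)
n(Y) = 100 (n(Y) = 10**2 = 100)
X = 0 (X = 100*(1 - 1) = 100*0 = 0)
(4*(-2) - 4)*X + m = (4*(-2) - 4)*0 + 27/4 = (-8 - 4)*0 + 27/4 = -12*0 + 27/4 = 0 + 27/4 = 27/4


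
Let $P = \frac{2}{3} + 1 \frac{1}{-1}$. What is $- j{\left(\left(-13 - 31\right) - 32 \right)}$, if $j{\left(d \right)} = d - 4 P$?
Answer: $\frac{224}{3} \approx 74.667$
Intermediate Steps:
$P = - \frac{1}{3}$ ($P = 2 \cdot \frac{1}{3} + 1 \left(-1\right) = \frac{2}{3} - 1 = - \frac{1}{3} \approx -0.33333$)
$j{\left(d \right)} = \frac{4}{3} + d$ ($j{\left(d \right)} = d - - \frac{4}{3} = d + \frac{4}{3} = \frac{4}{3} + d$)
$- j{\left(\left(-13 - 31\right) - 32 \right)} = - (\frac{4}{3} - 76) = \left(-1\right) \left(- \frac{224}{3}\right) = \frac{224}{3}$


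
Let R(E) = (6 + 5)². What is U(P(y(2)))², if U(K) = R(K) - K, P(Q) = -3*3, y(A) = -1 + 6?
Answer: 16900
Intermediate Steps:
R(E) = 121 (R(E) = 11² = 121)
y(A) = 5
P(Q) = -9
U(K) = 121 - K
U(P(y(2)))² = (121 - 1*(-9))² = (121 + 9)² = 130² = 16900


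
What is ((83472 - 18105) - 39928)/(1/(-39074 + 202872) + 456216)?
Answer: 4166857322/74727268369 ≈ 0.055761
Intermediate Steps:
((83472 - 18105) - 39928)/(1/(-39074 + 202872) + 456216) = (65367 - 39928)/(1/163798 + 456216) = 25439/(1/163798 + 456216) = 25439/(74727268369/163798) = 25439*(163798/74727268369) = 4166857322/74727268369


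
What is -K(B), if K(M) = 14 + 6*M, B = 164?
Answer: -998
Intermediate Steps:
-K(B) = -(14 + 6*164) = -(14 + 984) = -1*998 = -998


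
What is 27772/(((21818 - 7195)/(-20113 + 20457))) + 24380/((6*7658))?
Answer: 15690137543/23996343 ≈ 653.86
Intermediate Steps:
27772/(((21818 - 7195)/(-20113 + 20457))) + 24380/((6*7658)) = 27772/((14623/344)) + 24380/45948 = 27772/((14623*(1/344))) + 24380*(1/45948) = 27772/(14623/344) + 6095/11487 = 27772*(344/14623) + 6095/11487 = 9553568/14623 + 6095/11487 = 15690137543/23996343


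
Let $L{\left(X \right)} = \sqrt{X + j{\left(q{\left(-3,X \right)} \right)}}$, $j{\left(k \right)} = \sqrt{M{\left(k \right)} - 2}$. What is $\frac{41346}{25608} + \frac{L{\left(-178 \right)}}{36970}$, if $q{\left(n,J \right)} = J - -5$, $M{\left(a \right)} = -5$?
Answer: $\frac{6891}{4268} + \frac{\sqrt{-178 + i \sqrt{7}}}{36970} \approx 1.6146 + 0.00036089 i$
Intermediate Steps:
$q{\left(n,J \right)} = 5 + J$ ($q{\left(n,J \right)} = J + 5 = 5 + J$)
$j{\left(k \right)} = i \sqrt{7}$ ($j{\left(k \right)} = \sqrt{-5 - 2} = \sqrt{-7} = i \sqrt{7}$)
$L{\left(X \right)} = \sqrt{X + i \sqrt{7}}$
$\frac{41346}{25608} + \frac{L{\left(-178 \right)}}{36970} = \frac{41346}{25608} + \frac{\sqrt{-178 + i \sqrt{7}}}{36970} = 41346 \cdot \frac{1}{25608} + \sqrt{-178 + i \sqrt{7}} \cdot \frac{1}{36970} = \frac{6891}{4268} + \frac{\sqrt{-178 + i \sqrt{7}}}{36970}$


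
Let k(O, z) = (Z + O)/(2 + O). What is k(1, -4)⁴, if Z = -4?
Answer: 1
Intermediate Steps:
k(O, z) = (-4 + O)/(2 + O)
k(1, -4)⁴ = ((-4 + 1)/(2 + 1))⁴ = (-3/3)⁴ = ((⅓)*(-3))⁴ = (-1)⁴ = 1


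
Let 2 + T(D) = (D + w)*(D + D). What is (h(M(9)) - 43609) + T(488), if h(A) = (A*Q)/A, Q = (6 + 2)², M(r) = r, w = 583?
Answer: 1001749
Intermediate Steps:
Q = 64 (Q = 8² = 64)
T(D) = -2 + 2*D*(583 + D) (T(D) = -2 + (D + 583)*(D + D) = -2 + (583 + D)*(2*D) = -2 + 2*D*(583 + D))
h(A) = 64 (h(A) = (A*64)/A = (64*A)/A = 64)
(h(M(9)) - 43609) + T(488) = (64 - 43609) + (-2 + 2*488² + 1166*488) = -43545 + (-2 + 2*238144 + 569008) = -43545 + (-2 + 476288 + 569008) = -43545 + 1045294 = 1001749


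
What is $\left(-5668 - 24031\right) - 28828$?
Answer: $-58527$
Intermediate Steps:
$\left(-5668 - 24031\right) - 28828 = -29699 - 28828 = -58527$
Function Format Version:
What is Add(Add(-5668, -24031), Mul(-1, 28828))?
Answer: -58527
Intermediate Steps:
Add(Add(-5668, -24031), Mul(-1, 28828)) = Add(-29699, -28828) = -58527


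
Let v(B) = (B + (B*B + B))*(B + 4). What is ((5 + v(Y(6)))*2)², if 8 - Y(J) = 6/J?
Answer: 1948816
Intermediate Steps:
Y(J) = 8 - 6/J
v(B) = (4 + B)*(B² + 2*B) (v(B) = (B + (B² + B))*(4 + B) = (B + (B + B²))*(4 + B) = (B² + 2*B)*(4 + B) = (4 + B)*(B² + 2*B))
((5 + v(Y(6)))*2)² = ((5 + (8 - 6/6)*(8 + (8 - 6/6)² + 6*(8 - 6/6)))*2)² = ((5 + (8 - 6*⅙)*(8 + (8 - 6*⅙)² + 6*(8 - 6*⅙)))*2)² = ((5 + (8 - 1)*(8 + (8 - 1)² + 6*(8 - 1)))*2)² = ((5 + 7*(8 + 7² + 6*7))*2)² = ((5 + 7*(8 + 49 + 42))*2)² = ((5 + 7*99)*2)² = ((5 + 693)*2)² = (698*2)² = 1396² = 1948816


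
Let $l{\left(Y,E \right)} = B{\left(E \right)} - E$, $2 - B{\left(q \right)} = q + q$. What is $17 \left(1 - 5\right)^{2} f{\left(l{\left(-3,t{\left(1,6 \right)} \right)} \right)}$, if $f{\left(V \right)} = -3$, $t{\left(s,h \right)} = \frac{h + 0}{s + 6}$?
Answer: $-816$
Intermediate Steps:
$B{\left(q \right)} = 2 - 2 q$ ($B{\left(q \right)} = 2 - \left(q + q\right) = 2 - 2 q$)
$t{\left(s,h \right)} = \frac{h}{6 + s}$
$l{\left(Y,E \right)} = 2 - 3 E$ ($l{\left(Y,E \right)} = \left(2 - 2 E\right) - E = 2 - 3 E$)
$17 \left(1 - 5\right)^{2} f{\left(l{\left(-3,t{\left(1,6 \right)} \right)} \right)} = 17 \left(1 - 5\right)^{2} \left(-3\right) = 17 \left(-4\right)^{2} \left(-3\right) = 17 \cdot 16 \left(-3\right) = 272 \left(-3\right) = -816$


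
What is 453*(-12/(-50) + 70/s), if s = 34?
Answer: 442581/425 ≈ 1041.4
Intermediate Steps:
453*(-12/(-50) + 70/s) = 453*(-12/(-50) + 70/34) = 453*(-12*(-1/50) + 70*(1/34)) = 453*(6/25 + 35/17) = 453*(977/425) = 442581/425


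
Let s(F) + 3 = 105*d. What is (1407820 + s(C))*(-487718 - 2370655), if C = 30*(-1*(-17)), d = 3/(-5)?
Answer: -4023886024242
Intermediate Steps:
d = -3/5 (d = 3*(-1/5) = -3/5 ≈ -0.60000)
C = 510 (C = 30*17 = 510)
s(F) = -66 (s(F) = -3 + 105*(-3/5) = -3 - 63 = -66)
(1407820 + s(C))*(-487718 - 2370655) = (1407820 - 66)*(-487718 - 2370655) = 1407754*(-2858373) = -4023886024242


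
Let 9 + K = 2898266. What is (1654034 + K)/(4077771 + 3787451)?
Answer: 4552291/7865222 ≈ 0.57879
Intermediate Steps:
K = 2898257 (K = -9 + 2898266 = 2898257)
(1654034 + K)/(4077771 + 3787451) = (1654034 + 2898257)/(4077771 + 3787451) = 4552291/7865222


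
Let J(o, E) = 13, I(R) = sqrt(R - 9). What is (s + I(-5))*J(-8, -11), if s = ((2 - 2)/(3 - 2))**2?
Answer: 13*I*sqrt(14) ≈ 48.642*I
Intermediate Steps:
I(R) = sqrt(-9 + R)
s = 0 (s = (0/1)**2 = (0*1)**2 = 0**2 = 0)
(s + I(-5))*J(-8, -11) = (0 + sqrt(-9 - 5))*13 = (0 + sqrt(-14))*13 = (0 + I*sqrt(14))*13 = (I*sqrt(14))*13 = 13*I*sqrt(14)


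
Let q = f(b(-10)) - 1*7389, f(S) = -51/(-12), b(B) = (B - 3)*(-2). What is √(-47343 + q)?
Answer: I*√218911/2 ≈ 233.94*I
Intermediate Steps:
b(B) = 6 - 2*B (b(B) = (-3 + B)*(-2) = 6 - 2*B)
f(S) = 17/4 (f(S) = -51*(-1/12) = 17/4)
q = -29539/4 (q = 17/4 - 1*7389 = 17/4 - 7389 = -29539/4 ≈ -7384.8)
√(-47343 + q) = √(-47343 - 29539/4) = √(-218911/4) = I*√218911/2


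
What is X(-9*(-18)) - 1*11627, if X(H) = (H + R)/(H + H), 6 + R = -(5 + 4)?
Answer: -1255667/108 ≈ -11627.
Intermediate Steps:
R = -15 (R = -6 - (5 + 4) = -6 - 1*9 = -6 - 9 = -15)
X(H) = (-15 + H)/(2*H) (X(H) = (H - 15)/(H + H) = (-15 + H)/((2*H)) = (-15 + H)*(1/(2*H)) = (-15 + H)/(2*H))
X(-9*(-18)) - 1*11627 = (-15 - 9*(-18))/(2*((-9*(-18)))) - 1*11627 = (1/2)*(-15 + 162)/162 - 11627 = (1/2)*(1/162)*147 - 11627 = 49/108 - 11627 = -1255667/108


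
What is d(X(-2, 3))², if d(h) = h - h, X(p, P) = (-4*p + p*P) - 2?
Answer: 0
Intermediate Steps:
X(p, P) = -2 - 4*p + P*p (X(p, P) = (-4*p + P*p) - 2 = -2 - 4*p + P*p)
d(h) = 0
d(X(-2, 3))² = 0² = 0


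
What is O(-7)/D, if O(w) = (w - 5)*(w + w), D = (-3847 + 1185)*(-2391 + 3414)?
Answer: -28/453871 ≈ -6.1692e-5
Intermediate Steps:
D = -2723226 (D = -2662*1023 = -2723226)
O(w) = 2*w*(-5 + w) (O(w) = (-5 + w)*(2*w) = 2*w*(-5 + w))
O(-7)/D = (2*(-7)*(-5 - 7))/(-2723226) = (2*(-7)*(-12))*(-1/2723226) = 168*(-1/2723226) = -28/453871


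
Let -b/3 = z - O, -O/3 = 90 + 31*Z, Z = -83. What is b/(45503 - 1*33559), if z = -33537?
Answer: 61479/5972 ≈ 10.295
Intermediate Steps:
O = 7449 (O = -3*(90 + 31*(-83)) = -3*(90 - 2573) = -3*(-2483) = 7449)
b = 122958 (b = -3*(-33537 - 1*7449) = -3*(-33537 - 7449) = -3*(-40986) = 122958)
b/(45503 - 1*33559) = 122958/(45503 - 1*33559) = 122958/(45503 - 33559) = 122958/11944 = 122958*(1/11944) = 61479/5972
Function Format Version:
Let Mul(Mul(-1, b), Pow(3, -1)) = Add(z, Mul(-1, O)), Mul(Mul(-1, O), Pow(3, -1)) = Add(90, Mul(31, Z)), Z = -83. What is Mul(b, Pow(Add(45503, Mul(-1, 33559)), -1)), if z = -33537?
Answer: Rational(61479, 5972) ≈ 10.295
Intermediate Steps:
O = 7449 (O = Mul(-3, Add(90, Mul(31, -83))) = Mul(-3, Add(90, -2573)) = Mul(-3, -2483) = 7449)
b = 122958 (b = Mul(-3, Add(-33537, Mul(-1, 7449))) = Mul(-3, Add(-33537, -7449)) = Mul(-3, -40986) = 122958)
Mul(b, Pow(Add(45503, Mul(-1, 33559)), -1)) = Mul(122958, Pow(Add(45503, Mul(-1, 33559)), -1)) = Mul(122958, Pow(Add(45503, -33559), -1)) = Mul(122958, Pow(11944, -1)) = Mul(122958, Rational(1, 11944)) = Rational(61479, 5972)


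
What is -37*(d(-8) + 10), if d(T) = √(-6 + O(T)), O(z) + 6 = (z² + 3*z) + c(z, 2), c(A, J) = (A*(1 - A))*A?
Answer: -370 - 74*√151 ≈ -1279.3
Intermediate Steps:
c(A, J) = A²*(1 - A)
O(z) = -6 + z² + 3*z + z²*(1 - z) (O(z) = -6 + ((z² + 3*z) + z²*(1 - z)) = -6 + (z² + 3*z + z²*(1 - z)) = -6 + z² + 3*z + z²*(1 - z))
d(T) = √(-12 - T³ + 2*T² + 3*T) (d(T) = √(-6 + (-6 - T³ + 2*T² + 3*T)) = √(-12 - T³ + 2*T² + 3*T))
-37*(d(-8) + 10) = -37*(√(-12 - 1*(-8)³ + 2*(-8)² + 3*(-8)) + 10) = -37*(√(-12 - 1*(-512) + 2*64 - 24) + 10) = -37*(√(-12 + 512 + 128 - 24) + 10) = -37*(√604 + 10) = -37*(2*√151 + 10) = -37*(10 + 2*√151) = -370 - 74*√151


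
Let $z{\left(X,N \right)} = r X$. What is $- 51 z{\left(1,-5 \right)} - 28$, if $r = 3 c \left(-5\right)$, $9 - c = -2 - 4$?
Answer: $11447$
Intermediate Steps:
$c = 15$ ($c = 9 - \left(-2 - 4\right) = 9 - -6 = 9 + 6 = 15$)
$r = -225$ ($r = 3 \cdot 15 \left(-5\right) = 45 \left(-5\right) = -225$)
$z{\left(X,N \right)} = - 225 X$
$- 51 z{\left(1,-5 \right)} - 28 = - 51 \left(\left(-225\right) 1\right) - 28 = \left(-51\right) \left(-225\right) - 28 = 11475 - 28 = 11447$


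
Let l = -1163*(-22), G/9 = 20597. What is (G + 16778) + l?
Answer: 227737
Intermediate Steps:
G = 185373 (G = 9*20597 = 185373)
l = 25586
(G + 16778) + l = (185373 + 16778) + 25586 = 202151 + 25586 = 227737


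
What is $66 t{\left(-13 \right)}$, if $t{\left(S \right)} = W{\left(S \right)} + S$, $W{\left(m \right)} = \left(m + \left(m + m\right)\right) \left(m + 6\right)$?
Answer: $17160$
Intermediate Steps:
$W{\left(m \right)} = 3 m \left(6 + m\right)$ ($W{\left(m \right)} = \left(m + 2 m\right) \left(6 + m\right) = 3 m \left(6 + m\right)$)
$t{\left(S \right)} = S + 3 S \left(6 + S\right)$ ($t{\left(S \right)} = 3 S \left(6 + S\right) + S = S + 3 S \left(6 + S\right)$)
$66 t{\left(-13 \right)} = 66 \left(- 13 \left(19 + 3 \left(-13\right)\right)\right) = 66 \left(- 13 \left(19 - 39\right)\right) = 66 \left(\left(-13\right) \left(-20\right)\right) = 66 \cdot 260 = 17160$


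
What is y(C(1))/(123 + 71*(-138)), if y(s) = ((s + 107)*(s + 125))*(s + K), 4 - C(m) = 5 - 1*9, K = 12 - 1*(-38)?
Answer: -177422/1935 ≈ -91.691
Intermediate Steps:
K = 50 (K = 12 + 38 = 50)
C(m) = 8 (C(m) = 4 - (5 - 1*9) = 4 - (5 - 9) = 4 - 1*(-4) = 4 + 4 = 8)
y(s) = (50 + s)*(107 + s)*(125 + s) (y(s) = ((s + 107)*(s + 125))*(s + 50) = ((107 + s)*(125 + s))*(50 + s) = (50 + s)*(107 + s)*(125 + s))
y(C(1))/(123 + 71*(-138)) = (668750 + 8³ + 282*8² + 24975*8)/(123 + 71*(-138)) = (668750 + 512 + 282*64 + 199800)/(123 - 9798) = (668750 + 512 + 18048 + 199800)/(-9675) = 887110*(-1/9675) = -177422/1935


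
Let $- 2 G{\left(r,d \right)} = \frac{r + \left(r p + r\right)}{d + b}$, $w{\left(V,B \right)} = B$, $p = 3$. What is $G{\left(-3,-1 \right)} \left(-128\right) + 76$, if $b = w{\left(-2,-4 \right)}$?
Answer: $268$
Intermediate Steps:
$b = -4$
$G{\left(r,d \right)} = - \frac{5 r}{2 \left(-4 + d\right)}$ ($G{\left(r,d \right)} = - \frac{\left(r + \left(r 3 + r\right)\right) \frac{1}{d - 4}}{2} = - \frac{\left(r + \left(3 r + r\right)\right) \frac{1}{-4 + d}}{2} = - \frac{\left(r + 4 r\right) \frac{1}{-4 + d}}{2} = - \frac{5 r \frac{1}{-4 + d}}{2} = - \frac{5 r}{2 \left(-4 + d\right)}$)
$G{\left(-3,-1 \right)} \left(-128\right) + 76 = \left(-5\right) \left(-3\right) \frac{1}{-8 + 2 \left(-1\right)} \left(-128\right) + 76 = \left(-5\right) \left(-3\right) \frac{1}{-8 - 2} \left(-128\right) + 76 = \left(-5\right) \left(-3\right) \frac{1}{-10} \left(-128\right) + 76 = \left(-5\right) \left(-3\right) \left(- \frac{1}{10}\right) \left(-128\right) + 76 = \left(- \frac{3}{2}\right) \left(-128\right) + 76 = 192 + 76 = 268$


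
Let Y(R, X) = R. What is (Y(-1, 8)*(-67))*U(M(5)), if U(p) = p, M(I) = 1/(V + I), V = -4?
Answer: 67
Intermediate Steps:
M(I) = 1/(-4 + I)
(Y(-1, 8)*(-67))*U(M(5)) = (-1*(-67))/(-4 + 5) = 67/1 = 67*1 = 67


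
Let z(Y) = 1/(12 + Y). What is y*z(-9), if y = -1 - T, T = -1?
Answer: 0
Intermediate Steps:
y = 0 (y = -1 - 1*(-1) = -1 + 1 = 0)
y*z(-9) = 0/(12 - 9) = 0/3 = 0*(1/3) = 0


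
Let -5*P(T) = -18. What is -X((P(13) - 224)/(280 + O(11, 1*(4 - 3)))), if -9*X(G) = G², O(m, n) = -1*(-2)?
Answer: 303601/4473225 ≈ 0.067871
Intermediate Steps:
P(T) = 18/5 (P(T) = -⅕*(-18) = 18/5)
O(m, n) = 2
X(G) = -G²/9
-X((P(13) - 224)/(280 + O(11, 1*(4 - 3)))) = -(-1)*((18/5 - 224)/(280 + 2))²/9 = -(-1)*(-1102/5/282)²/9 = -(-1)*(-1102/5*1/282)²/9 = -(-1)*(-551/705)²/9 = -(-1)*303601/(9*497025) = -1*(-303601/4473225) = 303601/4473225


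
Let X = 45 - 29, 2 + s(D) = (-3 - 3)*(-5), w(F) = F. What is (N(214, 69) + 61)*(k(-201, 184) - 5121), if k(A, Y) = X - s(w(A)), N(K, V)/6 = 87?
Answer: -2992539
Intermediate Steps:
s(D) = 28 (s(D) = -2 + (-3 - 3)*(-5) = -2 - 6*(-5) = -2 + 30 = 28)
N(K, V) = 522 (N(K, V) = 6*87 = 522)
X = 16
k(A, Y) = -12 (k(A, Y) = 16 - 1*28 = 16 - 28 = -12)
(N(214, 69) + 61)*(k(-201, 184) - 5121) = (522 + 61)*(-12 - 5121) = 583*(-5133) = -2992539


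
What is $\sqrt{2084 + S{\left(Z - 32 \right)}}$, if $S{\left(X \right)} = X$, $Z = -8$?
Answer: $2 \sqrt{511} \approx 45.211$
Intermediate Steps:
$\sqrt{2084 + S{\left(Z - 32 \right)}} = \sqrt{2084 - 40} = \sqrt{2044} = 2 \sqrt{511}$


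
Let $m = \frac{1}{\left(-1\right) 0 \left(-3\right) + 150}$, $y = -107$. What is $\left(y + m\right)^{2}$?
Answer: $\frac{257570401}{22500} \approx 11448.0$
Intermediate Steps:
$m = \frac{1}{150}$ ($m = \frac{1}{0 \left(-3\right) + 150} = \frac{1}{0 + 150} = \frac{1}{150} \approx 0.0066667$)
$\left(y + m\right)^{2} = \left(-107 + \frac{1}{150}\right)^{2} = \left(- \frac{16049}{150}\right)^{2} = \frac{257570401}{22500}$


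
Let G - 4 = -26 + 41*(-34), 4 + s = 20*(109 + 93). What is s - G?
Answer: 5452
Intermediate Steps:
s = 4036 (s = -4 + 20*(109 + 93) = -4 + 20*202 = -4 + 4040 = 4036)
G = -1416 (G = 4 + (-26 + 41*(-34)) = 4 + (-26 - 1394) = 4 - 1420 = -1416)
s - G = 4036 - 1*(-1416) = 4036 + 1416 = 5452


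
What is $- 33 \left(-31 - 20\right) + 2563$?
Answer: $4246$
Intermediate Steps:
$- 33 \left(-31 - 20\right) + 2563 = \left(-33\right) \left(-51\right) + 2563 = 1683 + 2563 = 4246$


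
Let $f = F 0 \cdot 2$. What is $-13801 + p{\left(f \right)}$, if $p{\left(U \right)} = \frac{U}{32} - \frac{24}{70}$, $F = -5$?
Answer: $- \frac{483047}{35} \approx -13801.0$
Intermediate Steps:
$f = 0$ ($f = \left(-5\right) 0 \cdot 2 = 0 \cdot 2 = 0$)
$p{\left(U \right)} = - \frac{12}{35} + \frac{U}{32}$ ($p{\left(U \right)} = U \frac{1}{32} - \frac{12}{35} = \frac{U}{32} - \frac{12}{35} = - \frac{12}{35} + \frac{U}{32}$)
$-13801 + p{\left(f \right)} = -13801 + \left(- \frac{12}{35} + \frac{1}{32} \cdot 0\right) = -13801 + \left(- \frac{12}{35} + 0\right) = -13801 - \frac{12}{35} = - \frac{483047}{35}$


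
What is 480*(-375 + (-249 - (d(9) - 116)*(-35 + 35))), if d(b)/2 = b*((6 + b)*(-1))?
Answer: -299520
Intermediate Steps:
d(b) = 2*b*(-6 - b) (d(b) = 2*(b*((6 + b)*(-1))) = 2*(b*(-6 - b)) = 2*b*(-6 - b))
480*(-375 + (-249 - (d(9) - 116)*(-35 + 35))) = 480*(-375 + (-249 - (-2*9*(6 + 9) - 116)*(-35 + 35))) = 480*(-375 + (-249 - (-2*9*15 - 116)*0)) = 480*(-375 + (-249 - (-270 - 116)*0)) = 480*(-375 + (-249 - (-386)*0)) = 480*(-375 + (-249 - 1*0)) = 480*(-375 + (-249 + 0)) = 480*(-375 - 249) = 480*(-624) = -299520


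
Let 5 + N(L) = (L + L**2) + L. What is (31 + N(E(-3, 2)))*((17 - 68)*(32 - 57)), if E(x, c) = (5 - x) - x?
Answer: 215475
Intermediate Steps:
E(x, c) = 5 - 2*x
N(L) = -5 + L**2 + 2*L (N(L) = -5 + ((L + L**2) + L) = -5 + (L**2 + 2*L) = -5 + L**2 + 2*L)
(31 + N(E(-3, 2)))*((17 - 68)*(32 - 57)) = (31 + (-5 + (5 - 2*(-3))**2 + 2*(5 - 2*(-3))))*((17 - 68)*(32 - 57)) = (31 + (-5 + (5 + 6)**2 + 2*(5 + 6)))*(-51*(-25)) = (31 + (-5 + 11**2 + 2*11))*1275 = (31 + (-5 + 121 + 22))*1275 = (31 + 138)*1275 = 169*1275 = 215475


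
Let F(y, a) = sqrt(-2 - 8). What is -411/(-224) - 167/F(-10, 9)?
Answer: 411/224 + 167*I*sqrt(10)/10 ≈ 1.8348 + 52.81*I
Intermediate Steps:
F(y, a) = I*sqrt(10) (F(y, a) = sqrt(-10) = I*sqrt(10))
-411/(-224) - 167/F(-10, 9) = -411/(-224) - 167*(-I*sqrt(10)/10) = -411*(-1/224) - (-167)*I*sqrt(10)/10 = 411/224 + 167*I*sqrt(10)/10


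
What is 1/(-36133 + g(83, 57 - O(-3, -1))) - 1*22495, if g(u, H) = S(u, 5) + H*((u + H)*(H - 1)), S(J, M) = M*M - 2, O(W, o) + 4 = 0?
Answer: -11043470349/490930 ≈ -22495.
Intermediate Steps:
O(W, o) = -4 (O(W, o) = -4 + 0 = -4)
S(J, M) = -2 + M**2 (S(J, M) = M**2 - 2 = -2 + M**2)
g(u, H) = 23 + H*(-1 + H)*(H + u) (g(u, H) = (-2 + 5**2) + H*((u + H)*(H - 1)) = (-2 + 25) + H*((H + u)*(-1 + H)) = 23 + H*((-1 + H)*(H + u)) = 23 + H*(-1 + H)*(H + u))
1/(-36133 + g(83, 57 - O(-3, -1))) - 1*22495 = 1/(-36133 + (23 + (57 - 1*(-4))**3 - (57 - 1*(-4))**2 + 83*(57 - 1*(-4))**2 - 1*(57 - 1*(-4))*83)) - 1*22495 = 1/(-36133 + (23 + (57 + 4)**3 - (57 + 4)**2 + 83*(57 + 4)**2 - 1*(57 + 4)*83)) - 22495 = 1/(-36133 + (23 + 61**3 - 1*61**2 + 83*61**2 - 1*61*83)) - 22495 = 1/(-36133 + (23 + 226981 - 1*3721 + 83*3721 - 5063)) - 22495 = 1/(-36133 + (23 + 226981 - 3721 + 308843 - 5063)) - 22495 = 1/(-36133 + 527063) - 22495 = 1/490930 - 22495 = -11043470349/490930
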